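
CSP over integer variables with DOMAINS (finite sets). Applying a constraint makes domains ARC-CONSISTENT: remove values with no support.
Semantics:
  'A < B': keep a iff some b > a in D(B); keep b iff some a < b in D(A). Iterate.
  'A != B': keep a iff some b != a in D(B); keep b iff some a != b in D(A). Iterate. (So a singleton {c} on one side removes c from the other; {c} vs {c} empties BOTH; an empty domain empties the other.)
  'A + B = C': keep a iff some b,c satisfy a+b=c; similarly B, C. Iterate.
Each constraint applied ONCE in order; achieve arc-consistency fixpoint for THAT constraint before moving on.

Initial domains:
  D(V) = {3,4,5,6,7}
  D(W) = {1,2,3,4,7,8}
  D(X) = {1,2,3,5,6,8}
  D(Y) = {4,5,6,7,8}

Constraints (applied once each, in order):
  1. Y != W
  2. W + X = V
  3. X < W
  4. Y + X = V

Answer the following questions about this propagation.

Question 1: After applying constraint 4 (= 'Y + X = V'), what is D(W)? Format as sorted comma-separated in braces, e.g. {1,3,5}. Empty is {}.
Answer: {2,3,4}

Derivation:
Constraint 1 (Y != W) on D(Y)={4,5,6,7,8} D(W)={1,2,3,4,7,8}: no change
Constraint 2 (W + X = V) on D(W)={1,2,3,4,7,8} D(X)={1,2,3,5,6,8} D(V)={3,4,5,6,7}: W {1,2,3,4,7,8}->{1,2,3,4}; X {1,2,3,5,6,8}->{1,2,3,5,6}
Constraint 3 (X < W) on D(X)={1,2,3,5,6} D(W)={1,2,3,4}: X {1,2,3,5,6}->{1,2,3}; W {1,2,3,4}->{2,3,4}
Constraint 4 (Y + X = V) on D(Y)={4,5,6,7,8} D(X)={1,2,3} D(V)={3,4,5,6,7}: Y {4,5,6,7,8}->{4,5,6}; V {3,4,5,6,7}->{5,6,7}
So after constraint 4: D(W) = {2,3,4}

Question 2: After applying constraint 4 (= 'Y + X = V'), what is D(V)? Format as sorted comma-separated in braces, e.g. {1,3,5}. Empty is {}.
Constraint 1 (Y != W) on D(Y)={4,5,6,7,8} D(W)={1,2,3,4,7,8}: no change
Constraint 2 (W + X = V) on D(W)={1,2,3,4,7,8} D(X)={1,2,3,5,6,8} D(V)={3,4,5,6,7}: W {1,2,3,4,7,8}->{1,2,3,4}; X {1,2,3,5,6,8}->{1,2,3,5,6}
Constraint 3 (X < W) on D(X)={1,2,3,5,6} D(W)={1,2,3,4}: X {1,2,3,5,6}->{1,2,3}; W {1,2,3,4}->{2,3,4}
Constraint 4 (Y + X = V) on D(Y)={4,5,6,7,8} D(X)={1,2,3} D(V)={3,4,5,6,7}: Y {4,5,6,7,8}->{4,5,6}; V {3,4,5,6,7}->{5,6,7}
So after constraint 4: D(V) = {5,6,7}

Answer: {5,6,7}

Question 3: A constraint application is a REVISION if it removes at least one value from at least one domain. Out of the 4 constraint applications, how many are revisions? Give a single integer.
Constraint 1 (Y != W) on D(Y)={4,5,6,7,8} D(W)={1,2,3,4,7,8}: no change => not a revision
Constraint 2 (W + X = V) on D(W)={1,2,3,4,7,8} D(X)={1,2,3,5,6,8} D(V)={3,4,5,6,7}: W {1,2,3,4,7,8}->{1,2,3,4}; X {1,2,3,5,6,8}->{1,2,3,5,6} => REVISION
Constraint 3 (X < W) on D(X)={1,2,3,5,6} D(W)={1,2,3,4}: X {1,2,3,5,6}->{1,2,3}; W {1,2,3,4}->{2,3,4} => REVISION
Constraint 4 (Y + X = V) on D(Y)={4,5,6,7,8} D(X)={1,2,3} D(V)={3,4,5,6,7}: Y {4,5,6,7,8}->{4,5,6}; V {3,4,5,6,7}->{5,6,7} => REVISION
Total revisions = 3

Answer: 3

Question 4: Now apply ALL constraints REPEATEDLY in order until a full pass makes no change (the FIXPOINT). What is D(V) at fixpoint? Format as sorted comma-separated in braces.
Answer: {5,6,7}

Derivation:
pass 0 (initial): D(V)={3,4,5,6,7}
pass 1: V {3,4,5,6,7}->{5,6,7}; W {1,2,3,4,7,8}->{2,3,4}; X {1,2,3,5,6,8}->{1,2,3}; Y {4,5,6,7,8}->{4,5,6}
pass 2: no change
Fixpoint after 2 passes: D(V) = {5,6,7}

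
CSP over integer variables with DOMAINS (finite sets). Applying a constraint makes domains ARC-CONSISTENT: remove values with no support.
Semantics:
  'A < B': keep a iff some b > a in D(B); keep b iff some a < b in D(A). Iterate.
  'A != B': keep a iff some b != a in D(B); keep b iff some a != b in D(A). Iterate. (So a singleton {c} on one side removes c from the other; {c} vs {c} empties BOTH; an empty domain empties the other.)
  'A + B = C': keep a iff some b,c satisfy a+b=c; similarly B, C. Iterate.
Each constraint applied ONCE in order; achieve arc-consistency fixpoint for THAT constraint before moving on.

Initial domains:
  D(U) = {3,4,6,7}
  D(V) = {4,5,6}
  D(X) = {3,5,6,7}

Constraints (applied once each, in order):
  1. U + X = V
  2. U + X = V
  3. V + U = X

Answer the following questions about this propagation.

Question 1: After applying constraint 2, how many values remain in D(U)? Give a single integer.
Constraint 1 (U + X = V) on D(U)={3,4,6,7} D(X)={3,5,6,7} D(V)={4,5,6}: U {3,4,6,7}->{3}; X {3,5,6,7}->{3}; V {4,5,6}->{6}
Constraint 2 (U + X = V) on D(U)={3} D(X)={3} D(V)={6}: no change
So after constraint 2: D(U)={3}, size = 1

Answer: 1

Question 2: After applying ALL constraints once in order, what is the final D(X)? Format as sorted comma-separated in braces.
Constraint 1 (U + X = V) on D(U)={3,4,6,7} D(X)={3,5,6,7} D(V)={4,5,6}: U {3,4,6,7}->{3}; X {3,5,6,7}->{3}; V {4,5,6}->{6}
Constraint 2 (U + X = V) on D(U)={3} D(X)={3} D(V)={6}: no change
Constraint 3 (V + U = X) on D(V)={6} D(U)={3} D(X)={3}: V {6}->{}; U {3}->{}; X {3}->{}
So after all 3 constraints: D(X) = {}

Answer: {}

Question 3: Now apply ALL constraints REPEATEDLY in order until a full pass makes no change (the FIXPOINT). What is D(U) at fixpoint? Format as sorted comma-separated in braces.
pass 0 (initial): D(U)={3,4,6,7}
pass 1: U {3,4,6,7}->{}; V {4,5,6}->{}; X {3,5,6,7}->{}
pass 2: no change
Fixpoint after 2 passes: D(U) = {}

Answer: {}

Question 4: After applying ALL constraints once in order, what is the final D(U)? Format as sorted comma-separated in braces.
Answer: {}

Derivation:
Constraint 1 (U + X = V) on D(U)={3,4,6,7} D(X)={3,5,6,7} D(V)={4,5,6}: U {3,4,6,7}->{3}; X {3,5,6,7}->{3}; V {4,5,6}->{6}
Constraint 2 (U + X = V) on D(U)={3} D(X)={3} D(V)={6}: no change
Constraint 3 (V + U = X) on D(V)={6} D(U)={3} D(X)={3}: V {6}->{}; U {3}->{}; X {3}->{}
So after all 3 constraints: D(U) = {}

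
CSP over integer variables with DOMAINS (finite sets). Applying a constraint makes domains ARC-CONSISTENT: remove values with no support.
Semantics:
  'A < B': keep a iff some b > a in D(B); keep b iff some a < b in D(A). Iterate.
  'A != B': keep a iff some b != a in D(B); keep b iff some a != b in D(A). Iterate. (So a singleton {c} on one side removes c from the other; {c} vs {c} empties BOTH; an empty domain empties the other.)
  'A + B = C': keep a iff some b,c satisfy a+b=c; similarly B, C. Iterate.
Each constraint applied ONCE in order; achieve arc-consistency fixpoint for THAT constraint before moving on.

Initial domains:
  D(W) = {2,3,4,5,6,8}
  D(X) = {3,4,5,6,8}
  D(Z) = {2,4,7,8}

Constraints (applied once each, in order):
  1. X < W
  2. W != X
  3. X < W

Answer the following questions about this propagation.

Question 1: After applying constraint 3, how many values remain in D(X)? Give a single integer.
Answer: 4

Derivation:
Constraint 1 (X < W) on D(X)={3,4,5,6,8} D(W)={2,3,4,5,6,8}: X {3,4,5,6,8}->{3,4,5,6}; W {2,3,4,5,6,8}->{4,5,6,8}
Constraint 2 (W != X) on D(W)={4,5,6,8} D(X)={3,4,5,6}: no change
Constraint 3 (X < W) on D(X)={3,4,5,6} D(W)={4,5,6,8}: no change
So after constraint 3: D(X)={3,4,5,6}, size = 4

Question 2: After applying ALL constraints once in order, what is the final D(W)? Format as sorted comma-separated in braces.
Constraint 1 (X < W) on D(X)={3,4,5,6,8} D(W)={2,3,4,5,6,8}: X {3,4,5,6,8}->{3,4,5,6}; W {2,3,4,5,6,8}->{4,5,6,8}
Constraint 2 (W != X) on D(W)={4,5,6,8} D(X)={3,4,5,6}: no change
Constraint 3 (X < W) on D(X)={3,4,5,6} D(W)={4,5,6,8}: no change
So after all 3 constraints: D(W) = {4,5,6,8}

Answer: {4,5,6,8}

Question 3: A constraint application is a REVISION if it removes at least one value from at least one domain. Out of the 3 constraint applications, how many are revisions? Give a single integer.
Constraint 1 (X < W) on D(X)={3,4,5,6,8} D(W)={2,3,4,5,6,8}: X {3,4,5,6,8}->{3,4,5,6}; W {2,3,4,5,6,8}->{4,5,6,8} => REVISION
Constraint 2 (W != X) on D(W)={4,5,6,8} D(X)={3,4,5,6}: no change => not a revision
Constraint 3 (X < W) on D(X)={3,4,5,6} D(W)={4,5,6,8}: no change => not a revision
Total revisions = 1

Answer: 1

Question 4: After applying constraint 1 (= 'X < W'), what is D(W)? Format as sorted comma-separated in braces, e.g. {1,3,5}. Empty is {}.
Constraint 1 (X < W) on D(X)={3,4,5,6,8} D(W)={2,3,4,5,6,8}: X {3,4,5,6,8}->{3,4,5,6}; W {2,3,4,5,6,8}->{4,5,6,8}
So after constraint 1: D(W) = {4,5,6,8}

Answer: {4,5,6,8}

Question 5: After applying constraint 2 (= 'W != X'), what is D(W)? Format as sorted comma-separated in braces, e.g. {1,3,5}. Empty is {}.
Answer: {4,5,6,8}

Derivation:
Constraint 1 (X < W) on D(X)={3,4,5,6,8} D(W)={2,3,4,5,6,8}: X {3,4,5,6,8}->{3,4,5,6}; W {2,3,4,5,6,8}->{4,5,6,8}
Constraint 2 (W != X) on D(W)={4,5,6,8} D(X)={3,4,5,6}: no change
So after constraint 2: D(W) = {4,5,6,8}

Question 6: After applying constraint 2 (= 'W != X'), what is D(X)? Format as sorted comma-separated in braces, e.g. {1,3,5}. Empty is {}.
Answer: {3,4,5,6}

Derivation:
Constraint 1 (X < W) on D(X)={3,4,5,6,8} D(W)={2,3,4,5,6,8}: X {3,4,5,6,8}->{3,4,5,6}; W {2,3,4,5,6,8}->{4,5,6,8}
Constraint 2 (W != X) on D(W)={4,5,6,8} D(X)={3,4,5,6}: no change
So after constraint 2: D(X) = {3,4,5,6}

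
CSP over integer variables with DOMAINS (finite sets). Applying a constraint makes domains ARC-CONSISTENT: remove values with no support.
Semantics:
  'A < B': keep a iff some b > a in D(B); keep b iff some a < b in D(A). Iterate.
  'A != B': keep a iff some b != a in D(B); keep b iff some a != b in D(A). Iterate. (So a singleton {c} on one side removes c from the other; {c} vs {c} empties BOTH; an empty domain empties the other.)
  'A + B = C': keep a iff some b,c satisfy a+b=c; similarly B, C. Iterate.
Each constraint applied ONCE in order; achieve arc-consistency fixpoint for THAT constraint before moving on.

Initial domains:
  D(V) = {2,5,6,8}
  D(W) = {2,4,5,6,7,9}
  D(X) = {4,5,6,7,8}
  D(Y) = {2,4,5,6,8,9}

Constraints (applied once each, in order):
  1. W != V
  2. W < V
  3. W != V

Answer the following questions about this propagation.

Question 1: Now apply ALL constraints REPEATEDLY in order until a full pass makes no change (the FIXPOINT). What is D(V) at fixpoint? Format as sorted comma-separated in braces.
Answer: {5,6,8}

Derivation:
pass 0 (initial): D(V)={2,5,6,8}
pass 1: V {2,5,6,8}->{5,6,8}; W {2,4,5,6,7,9}->{2,4,5,6,7}
pass 2: no change
Fixpoint after 2 passes: D(V) = {5,6,8}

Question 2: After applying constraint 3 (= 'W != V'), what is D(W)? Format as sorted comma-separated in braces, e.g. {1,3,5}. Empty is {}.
Answer: {2,4,5,6,7}

Derivation:
Constraint 1 (W != V) on D(W)={2,4,5,6,7,9} D(V)={2,5,6,8}: no change
Constraint 2 (W < V) on D(W)={2,4,5,6,7,9} D(V)={2,5,6,8}: W {2,4,5,6,7,9}->{2,4,5,6,7}; V {2,5,6,8}->{5,6,8}
Constraint 3 (W != V) on D(W)={2,4,5,6,7} D(V)={5,6,8}: no change
So after constraint 3: D(W) = {2,4,5,6,7}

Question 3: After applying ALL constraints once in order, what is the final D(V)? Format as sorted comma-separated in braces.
Constraint 1 (W != V) on D(W)={2,4,5,6,7,9} D(V)={2,5,6,8}: no change
Constraint 2 (W < V) on D(W)={2,4,5,6,7,9} D(V)={2,5,6,8}: W {2,4,5,6,7,9}->{2,4,5,6,7}; V {2,5,6,8}->{5,6,8}
Constraint 3 (W != V) on D(W)={2,4,5,6,7} D(V)={5,6,8}: no change
So after all 3 constraints: D(V) = {5,6,8}

Answer: {5,6,8}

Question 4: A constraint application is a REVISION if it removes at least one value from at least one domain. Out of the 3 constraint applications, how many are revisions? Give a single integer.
Constraint 1 (W != V) on D(W)={2,4,5,6,7,9} D(V)={2,5,6,8}: no change => not a revision
Constraint 2 (W < V) on D(W)={2,4,5,6,7,9} D(V)={2,5,6,8}: W {2,4,5,6,7,9}->{2,4,5,6,7}; V {2,5,6,8}->{5,6,8} => REVISION
Constraint 3 (W != V) on D(W)={2,4,5,6,7} D(V)={5,6,8}: no change => not a revision
Total revisions = 1

Answer: 1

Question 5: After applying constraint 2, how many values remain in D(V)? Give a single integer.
Answer: 3

Derivation:
Constraint 1 (W != V) on D(W)={2,4,5,6,7,9} D(V)={2,5,6,8}: no change
Constraint 2 (W < V) on D(W)={2,4,5,6,7,9} D(V)={2,5,6,8}: W {2,4,5,6,7,9}->{2,4,5,6,7}; V {2,5,6,8}->{5,6,8}
So after constraint 2: D(V)={5,6,8}, size = 3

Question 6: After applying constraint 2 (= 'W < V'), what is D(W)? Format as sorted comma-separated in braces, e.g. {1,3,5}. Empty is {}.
Constraint 1 (W != V) on D(W)={2,4,5,6,7,9} D(V)={2,5,6,8}: no change
Constraint 2 (W < V) on D(W)={2,4,5,6,7,9} D(V)={2,5,6,8}: W {2,4,5,6,7,9}->{2,4,5,6,7}; V {2,5,6,8}->{5,6,8}
So after constraint 2: D(W) = {2,4,5,6,7}

Answer: {2,4,5,6,7}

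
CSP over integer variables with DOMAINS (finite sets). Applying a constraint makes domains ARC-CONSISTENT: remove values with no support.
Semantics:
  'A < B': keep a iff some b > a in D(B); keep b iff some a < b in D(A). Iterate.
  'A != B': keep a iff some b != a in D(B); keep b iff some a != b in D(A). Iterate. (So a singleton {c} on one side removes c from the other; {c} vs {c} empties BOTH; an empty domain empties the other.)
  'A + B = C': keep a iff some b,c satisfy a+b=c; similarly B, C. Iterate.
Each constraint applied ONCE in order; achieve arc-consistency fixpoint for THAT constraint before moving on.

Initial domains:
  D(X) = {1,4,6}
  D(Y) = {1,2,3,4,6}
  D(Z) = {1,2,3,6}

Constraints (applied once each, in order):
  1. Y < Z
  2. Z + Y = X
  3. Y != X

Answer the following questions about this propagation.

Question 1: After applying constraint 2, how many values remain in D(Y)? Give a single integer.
Constraint 1 (Y < Z) on D(Y)={1,2,3,4,6} D(Z)={1,2,3,6}: Y {1,2,3,4,6}->{1,2,3,4}; Z {1,2,3,6}->{2,3,6}
Constraint 2 (Z + Y = X) on D(Z)={2,3,6} D(Y)={1,2,3,4} D(X)={1,4,6}: Z {2,3,6}->{2,3}; X {1,4,6}->{4,6}
So after constraint 2: D(Y)={1,2,3,4}, size = 4

Answer: 4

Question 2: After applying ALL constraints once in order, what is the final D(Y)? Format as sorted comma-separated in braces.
Constraint 1 (Y < Z) on D(Y)={1,2,3,4,6} D(Z)={1,2,3,6}: Y {1,2,3,4,6}->{1,2,3,4}; Z {1,2,3,6}->{2,3,6}
Constraint 2 (Z + Y = X) on D(Z)={2,3,6} D(Y)={1,2,3,4} D(X)={1,4,6}: Z {2,3,6}->{2,3}; X {1,4,6}->{4,6}
Constraint 3 (Y != X) on D(Y)={1,2,3,4} D(X)={4,6}: no change
So after all 3 constraints: D(Y) = {1,2,3,4}

Answer: {1,2,3,4}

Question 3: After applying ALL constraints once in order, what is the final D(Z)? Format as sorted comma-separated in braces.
Constraint 1 (Y < Z) on D(Y)={1,2,3,4,6} D(Z)={1,2,3,6}: Y {1,2,3,4,6}->{1,2,3,4}; Z {1,2,3,6}->{2,3,6}
Constraint 2 (Z + Y = X) on D(Z)={2,3,6} D(Y)={1,2,3,4} D(X)={1,4,6}: Z {2,3,6}->{2,3}; X {1,4,6}->{4,6}
Constraint 3 (Y != X) on D(Y)={1,2,3,4} D(X)={4,6}: no change
So after all 3 constraints: D(Z) = {2,3}

Answer: {2,3}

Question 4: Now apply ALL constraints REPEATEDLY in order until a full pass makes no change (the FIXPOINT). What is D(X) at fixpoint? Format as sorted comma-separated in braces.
pass 0 (initial): D(X)={1,4,6}
pass 1: X {1,4,6}->{4,6}; Y {1,2,3,4,6}->{1,2,3,4}; Z {1,2,3,6}->{2,3}
pass 2: X {4,6}->{4}; Y {1,2,3,4}->{1,2}
pass 3: no change
Fixpoint after 3 passes: D(X) = {4}

Answer: {4}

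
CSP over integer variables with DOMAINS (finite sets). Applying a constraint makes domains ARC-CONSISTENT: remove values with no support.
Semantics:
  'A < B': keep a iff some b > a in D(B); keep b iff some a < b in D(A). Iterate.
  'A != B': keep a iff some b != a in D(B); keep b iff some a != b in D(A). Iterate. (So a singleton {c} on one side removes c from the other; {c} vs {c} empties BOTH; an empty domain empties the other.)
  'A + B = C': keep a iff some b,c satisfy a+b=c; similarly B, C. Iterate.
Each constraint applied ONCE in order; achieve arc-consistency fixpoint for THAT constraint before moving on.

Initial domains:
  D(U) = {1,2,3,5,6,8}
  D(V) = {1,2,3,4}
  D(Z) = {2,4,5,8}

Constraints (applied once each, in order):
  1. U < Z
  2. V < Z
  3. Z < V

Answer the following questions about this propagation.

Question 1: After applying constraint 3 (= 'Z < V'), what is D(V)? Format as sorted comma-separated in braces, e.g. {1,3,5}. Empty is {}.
Constraint 1 (U < Z) on D(U)={1,2,3,5,6,8} D(Z)={2,4,5,8}: U {1,2,3,5,6,8}->{1,2,3,5,6}
Constraint 2 (V < Z) on D(V)={1,2,3,4} D(Z)={2,4,5,8}: no change
Constraint 3 (Z < V) on D(Z)={2,4,5,8} D(V)={1,2,3,4}: Z {2,4,5,8}->{2}; V {1,2,3,4}->{3,4}
So after constraint 3: D(V) = {3,4}

Answer: {3,4}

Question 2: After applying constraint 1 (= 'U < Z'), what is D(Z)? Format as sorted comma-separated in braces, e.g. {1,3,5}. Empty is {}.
Answer: {2,4,5,8}

Derivation:
Constraint 1 (U < Z) on D(U)={1,2,3,5,6,8} D(Z)={2,4,5,8}: U {1,2,3,5,6,8}->{1,2,3,5,6}
So after constraint 1: D(Z) = {2,4,5,8}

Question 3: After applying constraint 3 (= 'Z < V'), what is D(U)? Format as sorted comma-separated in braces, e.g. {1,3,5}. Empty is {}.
Answer: {1,2,3,5,6}

Derivation:
Constraint 1 (U < Z) on D(U)={1,2,3,5,6,8} D(Z)={2,4,5,8}: U {1,2,3,5,6,8}->{1,2,3,5,6}
Constraint 2 (V < Z) on D(V)={1,2,3,4} D(Z)={2,4,5,8}: no change
Constraint 3 (Z < V) on D(Z)={2,4,5,8} D(V)={1,2,3,4}: Z {2,4,5,8}->{2}; V {1,2,3,4}->{3,4}
So after constraint 3: D(U) = {1,2,3,5,6}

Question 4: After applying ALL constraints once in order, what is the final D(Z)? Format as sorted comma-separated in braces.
Constraint 1 (U < Z) on D(U)={1,2,3,5,6,8} D(Z)={2,4,5,8}: U {1,2,3,5,6,8}->{1,2,3,5,6}
Constraint 2 (V < Z) on D(V)={1,2,3,4} D(Z)={2,4,5,8}: no change
Constraint 3 (Z < V) on D(Z)={2,4,5,8} D(V)={1,2,3,4}: Z {2,4,5,8}->{2}; V {1,2,3,4}->{3,4}
So after all 3 constraints: D(Z) = {2}

Answer: {2}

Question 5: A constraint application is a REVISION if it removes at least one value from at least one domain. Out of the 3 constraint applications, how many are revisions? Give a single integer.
Answer: 2

Derivation:
Constraint 1 (U < Z) on D(U)={1,2,3,5,6,8} D(Z)={2,4,5,8}: U {1,2,3,5,6,8}->{1,2,3,5,6} => REVISION
Constraint 2 (V < Z) on D(V)={1,2,3,4} D(Z)={2,4,5,8}: no change => not a revision
Constraint 3 (Z < V) on D(Z)={2,4,5,8} D(V)={1,2,3,4}: Z {2,4,5,8}->{2}; V {1,2,3,4}->{3,4} => REVISION
Total revisions = 2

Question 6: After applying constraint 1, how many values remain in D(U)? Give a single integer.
Constraint 1 (U < Z) on D(U)={1,2,3,5,6,8} D(Z)={2,4,5,8}: U {1,2,3,5,6,8}->{1,2,3,5,6}
So after constraint 1: D(U)={1,2,3,5,6}, size = 5

Answer: 5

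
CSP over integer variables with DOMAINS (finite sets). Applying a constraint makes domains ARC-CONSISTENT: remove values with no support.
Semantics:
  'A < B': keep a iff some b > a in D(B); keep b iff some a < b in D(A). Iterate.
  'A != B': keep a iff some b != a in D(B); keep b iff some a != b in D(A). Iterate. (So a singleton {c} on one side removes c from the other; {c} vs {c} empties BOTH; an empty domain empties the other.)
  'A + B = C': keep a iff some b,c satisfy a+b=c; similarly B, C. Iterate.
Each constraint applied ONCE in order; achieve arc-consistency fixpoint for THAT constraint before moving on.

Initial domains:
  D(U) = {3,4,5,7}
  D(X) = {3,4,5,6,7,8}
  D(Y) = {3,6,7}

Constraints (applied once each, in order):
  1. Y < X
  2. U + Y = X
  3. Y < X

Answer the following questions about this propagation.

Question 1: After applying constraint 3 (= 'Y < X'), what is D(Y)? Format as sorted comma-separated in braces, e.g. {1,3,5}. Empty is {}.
Answer: {3}

Derivation:
Constraint 1 (Y < X) on D(Y)={3,6,7} D(X)={3,4,5,6,7,8}: X {3,4,5,6,7,8}->{4,5,6,7,8}
Constraint 2 (U + Y = X) on D(U)={3,4,5,7} D(Y)={3,6,7} D(X)={4,5,6,7,8}: U {3,4,5,7}->{3,4,5}; Y {3,6,7}->{3}; X {4,5,6,7,8}->{6,7,8}
Constraint 3 (Y < X) on D(Y)={3} D(X)={6,7,8}: no change
So after constraint 3: D(Y) = {3}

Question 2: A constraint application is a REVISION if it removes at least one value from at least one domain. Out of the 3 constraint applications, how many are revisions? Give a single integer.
Constraint 1 (Y < X) on D(Y)={3,6,7} D(X)={3,4,5,6,7,8}: X {3,4,5,6,7,8}->{4,5,6,7,8} => REVISION
Constraint 2 (U + Y = X) on D(U)={3,4,5,7} D(Y)={3,6,7} D(X)={4,5,6,7,8}: U {3,4,5,7}->{3,4,5}; Y {3,6,7}->{3}; X {4,5,6,7,8}->{6,7,8} => REVISION
Constraint 3 (Y < X) on D(Y)={3} D(X)={6,7,8}: no change => not a revision
Total revisions = 2

Answer: 2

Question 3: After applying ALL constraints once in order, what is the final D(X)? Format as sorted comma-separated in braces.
Constraint 1 (Y < X) on D(Y)={3,6,7} D(X)={3,4,5,6,7,8}: X {3,4,5,6,7,8}->{4,5,6,7,8}
Constraint 2 (U + Y = X) on D(U)={3,4,5,7} D(Y)={3,6,7} D(X)={4,5,6,7,8}: U {3,4,5,7}->{3,4,5}; Y {3,6,7}->{3}; X {4,5,6,7,8}->{6,7,8}
Constraint 3 (Y < X) on D(Y)={3} D(X)={6,7,8}: no change
So after all 3 constraints: D(X) = {6,7,8}

Answer: {6,7,8}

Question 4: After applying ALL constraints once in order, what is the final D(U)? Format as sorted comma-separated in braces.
Constraint 1 (Y < X) on D(Y)={3,6,7} D(X)={3,4,5,6,7,8}: X {3,4,5,6,7,8}->{4,5,6,7,8}
Constraint 2 (U + Y = X) on D(U)={3,4,5,7} D(Y)={3,6,7} D(X)={4,5,6,7,8}: U {3,4,5,7}->{3,4,5}; Y {3,6,7}->{3}; X {4,5,6,7,8}->{6,7,8}
Constraint 3 (Y < X) on D(Y)={3} D(X)={6,7,8}: no change
So after all 3 constraints: D(U) = {3,4,5}

Answer: {3,4,5}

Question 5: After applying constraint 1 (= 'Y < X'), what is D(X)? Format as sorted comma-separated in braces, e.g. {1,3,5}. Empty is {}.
Answer: {4,5,6,7,8}

Derivation:
Constraint 1 (Y < X) on D(Y)={3,6,7} D(X)={3,4,5,6,7,8}: X {3,4,5,6,7,8}->{4,5,6,7,8}
So after constraint 1: D(X) = {4,5,6,7,8}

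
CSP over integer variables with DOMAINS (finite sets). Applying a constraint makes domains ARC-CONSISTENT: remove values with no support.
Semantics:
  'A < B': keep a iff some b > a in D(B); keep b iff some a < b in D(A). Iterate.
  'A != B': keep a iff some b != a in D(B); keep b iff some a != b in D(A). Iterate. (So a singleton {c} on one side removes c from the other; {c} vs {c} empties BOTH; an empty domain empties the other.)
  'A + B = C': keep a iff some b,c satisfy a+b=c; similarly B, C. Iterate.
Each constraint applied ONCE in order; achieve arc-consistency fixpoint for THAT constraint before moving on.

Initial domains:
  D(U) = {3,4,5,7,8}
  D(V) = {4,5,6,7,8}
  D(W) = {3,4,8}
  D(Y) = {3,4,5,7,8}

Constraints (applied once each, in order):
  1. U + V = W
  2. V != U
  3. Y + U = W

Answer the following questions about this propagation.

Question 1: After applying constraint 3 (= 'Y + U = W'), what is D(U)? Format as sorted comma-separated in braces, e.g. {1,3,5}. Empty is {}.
Answer: {3,4}

Derivation:
Constraint 1 (U + V = W) on D(U)={3,4,5,7,8} D(V)={4,5,6,7,8} D(W)={3,4,8}: U {3,4,5,7,8}->{3,4}; V {4,5,6,7,8}->{4,5}; W {3,4,8}->{8}
Constraint 2 (V != U) on D(V)={4,5} D(U)={3,4}: no change
Constraint 3 (Y + U = W) on D(Y)={3,4,5,7,8} D(U)={3,4} D(W)={8}: Y {3,4,5,7,8}->{4,5}
So after constraint 3: D(U) = {3,4}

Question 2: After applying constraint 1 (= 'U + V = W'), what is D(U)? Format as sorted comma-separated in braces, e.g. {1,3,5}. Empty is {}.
Constraint 1 (U + V = W) on D(U)={3,4,5,7,8} D(V)={4,5,6,7,8} D(W)={3,4,8}: U {3,4,5,7,8}->{3,4}; V {4,5,6,7,8}->{4,5}; W {3,4,8}->{8}
So after constraint 1: D(U) = {3,4}

Answer: {3,4}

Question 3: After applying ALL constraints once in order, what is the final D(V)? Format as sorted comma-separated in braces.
Answer: {4,5}

Derivation:
Constraint 1 (U + V = W) on D(U)={3,4,5,7,8} D(V)={4,5,6,7,8} D(W)={3,4,8}: U {3,4,5,7,8}->{3,4}; V {4,5,6,7,8}->{4,5}; W {3,4,8}->{8}
Constraint 2 (V != U) on D(V)={4,5} D(U)={3,4}: no change
Constraint 3 (Y + U = W) on D(Y)={3,4,5,7,8} D(U)={3,4} D(W)={8}: Y {3,4,5,7,8}->{4,5}
So after all 3 constraints: D(V) = {4,5}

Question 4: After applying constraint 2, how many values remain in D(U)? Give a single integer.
Answer: 2

Derivation:
Constraint 1 (U + V = W) on D(U)={3,4,5,7,8} D(V)={4,5,6,7,8} D(W)={3,4,8}: U {3,4,5,7,8}->{3,4}; V {4,5,6,7,8}->{4,5}; W {3,4,8}->{8}
Constraint 2 (V != U) on D(V)={4,5} D(U)={3,4}: no change
So after constraint 2: D(U)={3,4}, size = 2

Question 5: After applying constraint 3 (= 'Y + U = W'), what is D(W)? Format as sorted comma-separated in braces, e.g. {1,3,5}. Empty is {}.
Constraint 1 (U + V = W) on D(U)={3,4,5,7,8} D(V)={4,5,6,7,8} D(W)={3,4,8}: U {3,4,5,7,8}->{3,4}; V {4,5,6,7,8}->{4,5}; W {3,4,8}->{8}
Constraint 2 (V != U) on D(V)={4,5} D(U)={3,4}: no change
Constraint 3 (Y + U = W) on D(Y)={3,4,5,7,8} D(U)={3,4} D(W)={8}: Y {3,4,5,7,8}->{4,5}
So after constraint 3: D(W) = {8}

Answer: {8}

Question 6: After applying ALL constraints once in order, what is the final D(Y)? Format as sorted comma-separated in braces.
Constraint 1 (U + V = W) on D(U)={3,4,5,7,8} D(V)={4,5,6,7,8} D(W)={3,4,8}: U {3,4,5,7,8}->{3,4}; V {4,5,6,7,8}->{4,5}; W {3,4,8}->{8}
Constraint 2 (V != U) on D(V)={4,5} D(U)={3,4}: no change
Constraint 3 (Y + U = W) on D(Y)={3,4,5,7,8} D(U)={3,4} D(W)={8}: Y {3,4,5,7,8}->{4,5}
So after all 3 constraints: D(Y) = {4,5}

Answer: {4,5}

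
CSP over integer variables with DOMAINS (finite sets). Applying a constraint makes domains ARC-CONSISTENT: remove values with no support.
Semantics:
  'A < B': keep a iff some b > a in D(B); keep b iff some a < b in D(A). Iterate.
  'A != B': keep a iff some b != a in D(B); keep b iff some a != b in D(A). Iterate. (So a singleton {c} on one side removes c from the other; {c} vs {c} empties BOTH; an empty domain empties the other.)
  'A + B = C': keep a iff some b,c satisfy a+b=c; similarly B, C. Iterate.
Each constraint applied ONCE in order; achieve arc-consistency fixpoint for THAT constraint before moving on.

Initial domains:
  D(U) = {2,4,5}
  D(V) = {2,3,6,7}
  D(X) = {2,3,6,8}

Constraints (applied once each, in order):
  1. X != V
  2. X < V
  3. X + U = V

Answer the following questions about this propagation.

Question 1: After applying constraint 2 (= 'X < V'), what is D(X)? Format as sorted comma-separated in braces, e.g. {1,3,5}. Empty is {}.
Constraint 1 (X != V) on D(X)={2,3,6,8} D(V)={2,3,6,7}: no change
Constraint 2 (X < V) on D(X)={2,3,6,8} D(V)={2,3,6,7}: X {2,3,6,8}->{2,3,6}; V {2,3,6,7}->{3,6,7}
So after constraint 2: D(X) = {2,3,6}

Answer: {2,3,6}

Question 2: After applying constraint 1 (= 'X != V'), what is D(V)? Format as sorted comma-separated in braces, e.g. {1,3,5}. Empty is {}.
Constraint 1 (X != V) on D(X)={2,3,6,8} D(V)={2,3,6,7}: no change
So after constraint 1: D(V) = {2,3,6,7}

Answer: {2,3,6,7}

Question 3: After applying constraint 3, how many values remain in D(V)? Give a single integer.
Constraint 1 (X != V) on D(X)={2,3,6,8} D(V)={2,3,6,7}: no change
Constraint 2 (X < V) on D(X)={2,3,6,8} D(V)={2,3,6,7}: X {2,3,6,8}->{2,3,6}; V {2,3,6,7}->{3,6,7}
Constraint 3 (X + U = V) on D(X)={2,3,6} D(U)={2,4,5} D(V)={3,6,7}: X {2,3,6}->{2,3}; U {2,4,5}->{4,5}; V {3,6,7}->{6,7}
So after constraint 3: D(V)={6,7}, size = 2

Answer: 2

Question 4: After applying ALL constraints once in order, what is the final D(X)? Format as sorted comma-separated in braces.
Constraint 1 (X != V) on D(X)={2,3,6,8} D(V)={2,3,6,7}: no change
Constraint 2 (X < V) on D(X)={2,3,6,8} D(V)={2,3,6,7}: X {2,3,6,8}->{2,3,6}; V {2,3,6,7}->{3,6,7}
Constraint 3 (X + U = V) on D(X)={2,3,6} D(U)={2,4,5} D(V)={3,6,7}: X {2,3,6}->{2,3}; U {2,4,5}->{4,5}; V {3,6,7}->{6,7}
So after all 3 constraints: D(X) = {2,3}

Answer: {2,3}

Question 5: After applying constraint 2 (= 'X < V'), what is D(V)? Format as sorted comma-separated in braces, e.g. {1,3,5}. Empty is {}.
Answer: {3,6,7}

Derivation:
Constraint 1 (X != V) on D(X)={2,3,6,8} D(V)={2,3,6,7}: no change
Constraint 2 (X < V) on D(X)={2,3,6,8} D(V)={2,3,6,7}: X {2,3,6,8}->{2,3,6}; V {2,3,6,7}->{3,6,7}
So after constraint 2: D(V) = {3,6,7}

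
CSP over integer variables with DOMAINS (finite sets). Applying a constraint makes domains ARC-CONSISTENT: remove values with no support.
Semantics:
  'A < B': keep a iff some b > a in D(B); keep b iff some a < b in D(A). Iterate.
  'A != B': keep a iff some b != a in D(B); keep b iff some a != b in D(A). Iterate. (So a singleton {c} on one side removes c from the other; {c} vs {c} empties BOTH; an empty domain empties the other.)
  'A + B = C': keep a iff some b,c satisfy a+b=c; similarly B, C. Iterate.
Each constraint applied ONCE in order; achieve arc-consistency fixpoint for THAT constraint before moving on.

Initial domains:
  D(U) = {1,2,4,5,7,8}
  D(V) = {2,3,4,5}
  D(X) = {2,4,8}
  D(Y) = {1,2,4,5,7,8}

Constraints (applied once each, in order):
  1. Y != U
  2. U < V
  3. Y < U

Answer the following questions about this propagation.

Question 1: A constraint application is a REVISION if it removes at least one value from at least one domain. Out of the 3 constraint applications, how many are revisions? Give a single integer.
Answer: 2

Derivation:
Constraint 1 (Y != U) on D(Y)={1,2,4,5,7,8} D(U)={1,2,4,5,7,8}: no change => not a revision
Constraint 2 (U < V) on D(U)={1,2,4,5,7,8} D(V)={2,3,4,5}: U {1,2,4,5,7,8}->{1,2,4} => REVISION
Constraint 3 (Y < U) on D(Y)={1,2,4,5,7,8} D(U)={1,2,4}: Y {1,2,4,5,7,8}->{1,2}; U {1,2,4}->{2,4} => REVISION
Total revisions = 2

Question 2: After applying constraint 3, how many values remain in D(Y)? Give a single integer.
Answer: 2

Derivation:
Constraint 1 (Y != U) on D(Y)={1,2,4,5,7,8} D(U)={1,2,4,5,7,8}: no change
Constraint 2 (U < V) on D(U)={1,2,4,5,7,8} D(V)={2,3,4,5}: U {1,2,4,5,7,8}->{1,2,4}
Constraint 3 (Y < U) on D(Y)={1,2,4,5,7,8} D(U)={1,2,4}: Y {1,2,4,5,7,8}->{1,2}; U {1,2,4}->{2,4}
So after constraint 3: D(Y)={1,2}, size = 2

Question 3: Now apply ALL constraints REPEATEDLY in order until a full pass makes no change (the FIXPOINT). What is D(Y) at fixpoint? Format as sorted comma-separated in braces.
pass 0 (initial): D(Y)={1,2,4,5,7,8}
pass 1: U {1,2,4,5,7,8}->{2,4}; Y {1,2,4,5,7,8}->{1,2}
pass 2: V {2,3,4,5}->{3,4,5}
pass 3: no change
Fixpoint after 3 passes: D(Y) = {1,2}

Answer: {1,2}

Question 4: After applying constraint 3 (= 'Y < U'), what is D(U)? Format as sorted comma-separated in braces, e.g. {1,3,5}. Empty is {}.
Answer: {2,4}

Derivation:
Constraint 1 (Y != U) on D(Y)={1,2,4,5,7,8} D(U)={1,2,4,5,7,8}: no change
Constraint 2 (U < V) on D(U)={1,2,4,5,7,8} D(V)={2,3,4,5}: U {1,2,4,5,7,8}->{1,2,4}
Constraint 3 (Y < U) on D(Y)={1,2,4,5,7,8} D(U)={1,2,4}: Y {1,2,4,5,7,8}->{1,2}; U {1,2,4}->{2,4}
So after constraint 3: D(U) = {2,4}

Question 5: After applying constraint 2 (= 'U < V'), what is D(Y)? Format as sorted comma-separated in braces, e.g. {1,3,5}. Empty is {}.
Answer: {1,2,4,5,7,8}

Derivation:
Constraint 1 (Y != U) on D(Y)={1,2,4,5,7,8} D(U)={1,2,4,5,7,8}: no change
Constraint 2 (U < V) on D(U)={1,2,4,5,7,8} D(V)={2,3,4,5}: U {1,2,4,5,7,8}->{1,2,4}
So after constraint 2: D(Y) = {1,2,4,5,7,8}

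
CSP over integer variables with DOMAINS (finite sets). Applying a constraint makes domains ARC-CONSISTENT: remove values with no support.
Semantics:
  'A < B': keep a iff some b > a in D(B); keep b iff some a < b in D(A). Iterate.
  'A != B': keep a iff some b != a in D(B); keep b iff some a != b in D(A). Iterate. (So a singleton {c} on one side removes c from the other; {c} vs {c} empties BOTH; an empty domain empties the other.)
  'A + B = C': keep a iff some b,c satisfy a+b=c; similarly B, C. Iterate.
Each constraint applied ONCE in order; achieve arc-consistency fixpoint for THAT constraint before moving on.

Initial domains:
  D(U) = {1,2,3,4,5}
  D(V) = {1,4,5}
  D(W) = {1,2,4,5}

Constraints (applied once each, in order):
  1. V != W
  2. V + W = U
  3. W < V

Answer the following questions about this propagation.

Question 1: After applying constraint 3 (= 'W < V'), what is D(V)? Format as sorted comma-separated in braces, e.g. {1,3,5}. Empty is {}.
Answer: {4}

Derivation:
Constraint 1 (V != W) on D(V)={1,4,5} D(W)={1,2,4,5}: no change
Constraint 2 (V + W = U) on D(V)={1,4,5} D(W)={1,2,4,5} D(U)={1,2,3,4,5}: V {1,4,5}->{1,4}; W {1,2,4,5}->{1,2,4}; U {1,2,3,4,5}->{2,3,5}
Constraint 3 (W < V) on D(W)={1,2,4} D(V)={1,4}: W {1,2,4}->{1,2}; V {1,4}->{4}
So after constraint 3: D(V) = {4}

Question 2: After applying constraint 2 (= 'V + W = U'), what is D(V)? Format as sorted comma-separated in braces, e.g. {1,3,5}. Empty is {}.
Answer: {1,4}

Derivation:
Constraint 1 (V != W) on D(V)={1,4,5} D(W)={1,2,4,5}: no change
Constraint 2 (V + W = U) on D(V)={1,4,5} D(W)={1,2,4,5} D(U)={1,2,3,4,5}: V {1,4,5}->{1,4}; W {1,2,4,5}->{1,2,4}; U {1,2,3,4,5}->{2,3,5}
So after constraint 2: D(V) = {1,4}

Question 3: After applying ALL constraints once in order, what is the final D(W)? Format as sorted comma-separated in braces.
Constraint 1 (V != W) on D(V)={1,4,5} D(W)={1,2,4,5}: no change
Constraint 2 (V + W = U) on D(V)={1,4,5} D(W)={1,2,4,5} D(U)={1,2,3,4,5}: V {1,4,5}->{1,4}; W {1,2,4,5}->{1,2,4}; U {1,2,3,4,5}->{2,3,5}
Constraint 3 (W < V) on D(W)={1,2,4} D(V)={1,4}: W {1,2,4}->{1,2}; V {1,4}->{4}
So after all 3 constraints: D(W) = {1,2}

Answer: {1,2}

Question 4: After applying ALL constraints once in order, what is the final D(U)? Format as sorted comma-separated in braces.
Constraint 1 (V != W) on D(V)={1,4,5} D(W)={1,2,4,5}: no change
Constraint 2 (V + W = U) on D(V)={1,4,5} D(W)={1,2,4,5} D(U)={1,2,3,4,5}: V {1,4,5}->{1,4}; W {1,2,4,5}->{1,2,4}; U {1,2,3,4,5}->{2,3,5}
Constraint 3 (W < V) on D(W)={1,2,4} D(V)={1,4}: W {1,2,4}->{1,2}; V {1,4}->{4}
So after all 3 constraints: D(U) = {2,3,5}

Answer: {2,3,5}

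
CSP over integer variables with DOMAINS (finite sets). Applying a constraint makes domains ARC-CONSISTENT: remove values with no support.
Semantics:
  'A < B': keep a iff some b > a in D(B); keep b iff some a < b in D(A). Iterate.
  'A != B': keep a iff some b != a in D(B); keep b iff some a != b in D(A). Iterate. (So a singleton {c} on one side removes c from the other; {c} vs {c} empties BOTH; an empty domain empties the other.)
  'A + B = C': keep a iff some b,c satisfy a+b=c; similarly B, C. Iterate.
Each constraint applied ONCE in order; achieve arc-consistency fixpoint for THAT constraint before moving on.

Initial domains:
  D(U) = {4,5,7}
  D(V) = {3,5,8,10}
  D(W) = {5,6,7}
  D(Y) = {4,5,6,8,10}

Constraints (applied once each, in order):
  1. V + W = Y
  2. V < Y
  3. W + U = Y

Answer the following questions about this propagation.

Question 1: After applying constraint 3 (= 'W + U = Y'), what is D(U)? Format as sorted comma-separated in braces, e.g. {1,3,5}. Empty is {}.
Constraint 1 (V + W = Y) on D(V)={3,5,8,10} D(W)={5,6,7} D(Y)={4,5,6,8,10}: V {3,5,8,10}->{3,5}; W {5,6,7}->{5,7}; Y {4,5,6,8,10}->{8,10}
Constraint 2 (V < Y) on D(V)={3,5} D(Y)={8,10}: no change
Constraint 3 (W + U = Y) on D(W)={5,7} D(U)={4,5,7} D(Y)={8,10}: W {5,7}->{5}; U {4,5,7}->{5}; Y {8,10}->{10}
So after constraint 3: D(U) = {5}

Answer: {5}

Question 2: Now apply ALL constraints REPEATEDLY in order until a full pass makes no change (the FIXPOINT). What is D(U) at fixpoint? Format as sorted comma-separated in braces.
Answer: {5}

Derivation:
pass 0 (initial): D(U)={4,5,7}
pass 1: U {4,5,7}->{5}; V {3,5,8,10}->{3,5}; W {5,6,7}->{5}; Y {4,5,6,8,10}->{10}
pass 2: V {3,5}->{5}
pass 3: no change
Fixpoint after 3 passes: D(U) = {5}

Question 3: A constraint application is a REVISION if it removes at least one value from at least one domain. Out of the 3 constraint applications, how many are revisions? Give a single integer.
Constraint 1 (V + W = Y) on D(V)={3,5,8,10} D(W)={5,6,7} D(Y)={4,5,6,8,10}: V {3,5,8,10}->{3,5}; W {5,6,7}->{5,7}; Y {4,5,6,8,10}->{8,10} => REVISION
Constraint 2 (V < Y) on D(V)={3,5} D(Y)={8,10}: no change => not a revision
Constraint 3 (W + U = Y) on D(W)={5,7} D(U)={4,5,7} D(Y)={8,10}: W {5,7}->{5}; U {4,5,7}->{5}; Y {8,10}->{10} => REVISION
Total revisions = 2

Answer: 2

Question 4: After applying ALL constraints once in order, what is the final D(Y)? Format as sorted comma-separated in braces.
Answer: {10}

Derivation:
Constraint 1 (V + W = Y) on D(V)={3,5,8,10} D(W)={5,6,7} D(Y)={4,5,6,8,10}: V {3,5,8,10}->{3,5}; W {5,6,7}->{5,7}; Y {4,5,6,8,10}->{8,10}
Constraint 2 (V < Y) on D(V)={3,5} D(Y)={8,10}: no change
Constraint 3 (W + U = Y) on D(W)={5,7} D(U)={4,5,7} D(Y)={8,10}: W {5,7}->{5}; U {4,5,7}->{5}; Y {8,10}->{10}
So after all 3 constraints: D(Y) = {10}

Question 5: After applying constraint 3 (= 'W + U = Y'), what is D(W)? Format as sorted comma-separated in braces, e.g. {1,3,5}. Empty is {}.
Constraint 1 (V + W = Y) on D(V)={3,5,8,10} D(W)={5,6,7} D(Y)={4,5,6,8,10}: V {3,5,8,10}->{3,5}; W {5,6,7}->{5,7}; Y {4,5,6,8,10}->{8,10}
Constraint 2 (V < Y) on D(V)={3,5} D(Y)={8,10}: no change
Constraint 3 (W + U = Y) on D(W)={5,7} D(U)={4,5,7} D(Y)={8,10}: W {5,7}->{5}; U {4,5,7}->{5}; Y {8,10}->{10}
So after constraint 3: D(W) = {5}

Answer: {5}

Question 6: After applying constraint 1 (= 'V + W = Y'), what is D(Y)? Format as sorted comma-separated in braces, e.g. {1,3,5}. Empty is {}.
Answer: {8,10}

Derivation:
Constraint 1 (V + W = Y) on D(V)={3,5,8,10} D(W)={5,6,7} D(Y)={4,5,6,8,10}: V {3,5,8,10}->{3,5}; W {5,6,7}->{5,7}; Y {4,5,6,8,10}->{8,10}
So after constraint 1: D(Y) = {8,10}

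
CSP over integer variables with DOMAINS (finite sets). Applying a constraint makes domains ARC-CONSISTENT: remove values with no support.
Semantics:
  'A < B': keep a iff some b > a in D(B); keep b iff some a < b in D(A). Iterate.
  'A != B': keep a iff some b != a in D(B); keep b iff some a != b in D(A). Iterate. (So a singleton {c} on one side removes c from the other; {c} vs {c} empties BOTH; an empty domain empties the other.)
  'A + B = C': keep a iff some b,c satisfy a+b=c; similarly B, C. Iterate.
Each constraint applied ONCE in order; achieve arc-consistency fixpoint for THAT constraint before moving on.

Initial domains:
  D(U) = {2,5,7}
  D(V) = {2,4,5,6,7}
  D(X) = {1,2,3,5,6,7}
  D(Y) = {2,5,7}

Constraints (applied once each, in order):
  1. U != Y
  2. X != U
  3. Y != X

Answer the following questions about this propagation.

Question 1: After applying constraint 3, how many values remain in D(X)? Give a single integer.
Answer: 6

Derivation:
Constraint 1 (U != Y) on D(U)={2,5,7} D(Y)={2,5,7}: no change
Constraint 2 (X != U) on D(X)={1,2,3,5,6,7} D(U)={2,5,7}: no change
Constraint 3 (Y != X) on D(Y)={2,5,7} D(X)={1,2,3,5,6,7}: no change
So after constraint 3: D(X)={1,2,3,5,6,7}, size = 6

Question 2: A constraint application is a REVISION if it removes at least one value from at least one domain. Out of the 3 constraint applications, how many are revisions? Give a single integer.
Constraint 1 (U != Y) on D(U)={2,5,7} D(Y)={2,5,7}: no change => not a revision
Constraint 2 (X != U) on D(X)={1,2,3,5,6,7} D(U)={2,5,7}: no change => not a revision
Constraint 3 (Y != X) on D(Y)={2,5,7} D(X)={1,2,3,5,6,7}: no change => not a revision
Total revisions = 0

Answer: 0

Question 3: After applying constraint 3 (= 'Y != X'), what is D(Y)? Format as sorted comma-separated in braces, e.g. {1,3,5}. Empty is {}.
Answer: {2,5,7}

Derivation:
Constraint 1 (U != Y) on D(U)={2,5,7} D(Y)={2,5,7}: no change
Constraint 2 (X != U) on D(X)={1,2,3,5,6,7} D(U)={2,5,7}: no change
Constraint 3 (Y != X) on D(Y)={2,5,7} D(X)={1,2,3,5,6,7}: no change
So after constraint 3: D(Y) = {2,5,7}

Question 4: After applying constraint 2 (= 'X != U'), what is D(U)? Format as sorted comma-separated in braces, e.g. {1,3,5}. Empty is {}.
Constraint 1 (U != Y) on D(U)={2,5,7} D(Y)={2,5,7}: no change
Constraint 2 (X != U) on D(X)={1,2,3,5,6,7} D(U)={2,5,7}: no change
So after constraint 2: D(U) = {2,5,7}

Answer: {2,5,7}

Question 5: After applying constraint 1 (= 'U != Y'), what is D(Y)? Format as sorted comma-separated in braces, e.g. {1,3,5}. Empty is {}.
Constraint 1 (U != Y) on D(U)={2,5,7} D(Y)={2,5,7}: no change
So after constraint 1: D(Y) = {2,5,7}

Answer: {2,5,7}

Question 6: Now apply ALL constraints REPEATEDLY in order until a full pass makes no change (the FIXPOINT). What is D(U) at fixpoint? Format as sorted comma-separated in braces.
pass 0 (initial): D(U)={2,5,7}
pass 1: no change
Fixpoint after 1 passes: D(U) = {2,5,7}

Answer: {2,5,7}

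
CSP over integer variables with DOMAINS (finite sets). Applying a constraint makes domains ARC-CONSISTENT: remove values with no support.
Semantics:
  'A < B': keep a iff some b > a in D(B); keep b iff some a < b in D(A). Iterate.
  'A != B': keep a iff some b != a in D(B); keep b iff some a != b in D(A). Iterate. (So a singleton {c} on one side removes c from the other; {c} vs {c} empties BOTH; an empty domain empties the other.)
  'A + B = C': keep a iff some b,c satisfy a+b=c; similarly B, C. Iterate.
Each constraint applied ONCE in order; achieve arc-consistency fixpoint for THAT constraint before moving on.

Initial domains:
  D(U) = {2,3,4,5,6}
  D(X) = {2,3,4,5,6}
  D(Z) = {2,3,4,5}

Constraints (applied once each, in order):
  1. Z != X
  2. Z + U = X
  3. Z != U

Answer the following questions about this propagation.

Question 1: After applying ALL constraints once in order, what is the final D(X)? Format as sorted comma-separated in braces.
Constraint 1 (Z != X) on D(Z)={2,3,4,5} D(X)={2,3,4,5,6}: no change
Constraint 2 (Z + U = X) on D(Z)={2,3,4,5} D(U)={2,3,4,5,6} D(X)={2,3,4,5,6}: Z {2,3,4,5}->{2,3,4}; U {2,3,4,5,6}->{2,3,4}; X {2,3,4,5,6}->{4,5,6}
Constraint 3 (Z != U) on D(Z)={2,3,4} D(U)={2,3,4}: no change
So after all 3 constraints: D(X) = {4,5,6}

Answer: {4,5,6}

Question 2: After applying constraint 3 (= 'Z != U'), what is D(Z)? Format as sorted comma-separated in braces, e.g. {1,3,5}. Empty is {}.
Constraint 1 (Z != X) on D(Z)={2,3,4,5} D(X)={2,3,4,5,6}: no change
Constraint 2 (Z + U = X) on D(Z)={2,3,4,5} D(U)={2,3,4,5,6} D(X)={2,3,4,5,6}: Z {2,3,4,5}->{2,3,4}; U {2,3,4,5,6}->{2,3,4}; X {2,3,4,5,6}->{4,5,6}
Constraint 3 (Z != U) on D(Z)={2,3,4} D(U)={2,3,4}: no change
So after constraint 3: D(Z) = {2,3,4}

Answer: {2,3,4}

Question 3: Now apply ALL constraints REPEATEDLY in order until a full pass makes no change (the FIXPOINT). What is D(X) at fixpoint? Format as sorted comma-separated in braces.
pass 0 (initial): D(X)={2,3,4,5,6}
pass 1: U {2,3,4,5,6}->{2,3,4}; X {2,3,4,5,6}->{4,5,6}; Z {2,3,4,5}->{2,3,4}
pass 2: no change
Fixpoint after 2 passes: D(X) = {4,5,6}

Answer: {4,5,6}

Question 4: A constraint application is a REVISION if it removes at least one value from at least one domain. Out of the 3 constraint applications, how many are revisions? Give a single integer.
Answer: 1

Derivation:
Constraint 1 (Z != X) on D(Z)={2,3,4,5} D(X)={2,3,4,5,6}: no change => not a revision
Constraint 2 (Z + U = X) on D(Z)={2,3,4,5} D(U)={2,3,4,5,6} D(X)={2,3,4,5,6}: Z {2,3,4,5}->{2,3,4}; U {2,3,4,5,6}->{2,3,4}; X {2,3,4,5,6}->{4,5,6} => REVISION
Constraint 3 (Z != U) on D(Z)={2,3,4} D(U)={2,3,4}: no change => not a revision
Total revisions = 1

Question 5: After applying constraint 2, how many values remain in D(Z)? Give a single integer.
Answer: 3

Derivation:
Constraint 1 (Z != X) on D(Z)={2,3,4,5} D(X)={2,3,4,5,6}: no change
Constraint 2 (Z + U = X) on D(Z)={2,3,4,5} D(U)={2,3,4,5,6} D(X)={2,3,4,5,6}: Z {2,3,4,5}->{2,3,4}; U {2,3,4,5,6}->{2,3,4}; X {2,3,4,5,6}->{4,5,6}
So after constraint 2: D(Z)={2,3,4}, size = 3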